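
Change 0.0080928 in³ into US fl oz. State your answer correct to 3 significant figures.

0.00448 US fluid ounces

1 in³ = 0.554113 US fl oz.
So 0.0080928 × 0.554113 ≈ 0.00448 US fl oz.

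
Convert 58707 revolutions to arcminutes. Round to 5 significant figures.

1 revolution = 21600.0 arcminutes.
Then 58707 × 21600.0 ≈ 1.2681 × 10^9 arcmin.

1.2681 × 10^9 arcmin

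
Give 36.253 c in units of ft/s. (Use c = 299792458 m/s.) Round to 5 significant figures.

3.5657e+10 ft/s

1 speed of light = 9.83571e+8 ft/s.
36.253 × 9.83571e+8 ≈ 3.5657e+10 ft/s.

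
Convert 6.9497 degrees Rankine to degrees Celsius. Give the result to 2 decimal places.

-269.29 °C

°R = (°C + 273.15) × 9/5.
Applying the formula gives -269.29 °C.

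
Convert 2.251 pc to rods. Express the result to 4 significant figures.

1 pc = 6.13552 × 10^15 rods.
So 2.251 × 6.13552 × 10^15 ≈ 1.381 × 10^16 rod.

1.381 × 10^16 rod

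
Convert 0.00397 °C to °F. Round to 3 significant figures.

°C = (°F − 32) × 5/9.
Applying the formula gives 32.0 °F.

32.0 °F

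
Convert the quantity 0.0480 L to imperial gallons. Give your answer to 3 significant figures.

1 L = 0.219969 imperial gallons.
Then 0.0480 × 0.219969 ≈ 0.0106 imp gal.

0.0106 imp gal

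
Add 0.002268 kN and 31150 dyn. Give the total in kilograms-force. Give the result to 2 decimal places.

0.26 kilograms-force

0.002268 kN = 0.231272 kgf and 31150 dyn = 0.0317642 kgf.
0.231272 + 0.0317642 ≈ 0.26 kgf.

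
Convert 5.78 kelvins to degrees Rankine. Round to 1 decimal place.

10.4 degrees Rankine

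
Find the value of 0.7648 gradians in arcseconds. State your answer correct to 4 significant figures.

2478 arcsec

1 gradian = 3240.00 arcseconds.
0.7648 × 3240.00 ≈ 2478 arcsec.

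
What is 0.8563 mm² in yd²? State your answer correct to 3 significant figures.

1.02 × 10^-6 square yards

1 mm² = 1.19599 × 10^-6 yd².
Thus 0.8563 × 1.19599 × 10^-6 ≈ 1.02 × 10^-6 yd².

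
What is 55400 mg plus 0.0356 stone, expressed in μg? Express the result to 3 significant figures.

55400 mg = 5.54000 × 10^7 μg and 0.0356 st = 2.26070 × 10^8 μg.
5.54000 × 10^7 + 2.26070 × 10^8 ≈ 2.81 × 10^8 μg.

2.81 × 10^8 μg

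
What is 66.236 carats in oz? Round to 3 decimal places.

0.467 ounces

1 carat = 0.00705479 ounces.
Then 66.236 × 0.00705479 ≈ 0.467 oz.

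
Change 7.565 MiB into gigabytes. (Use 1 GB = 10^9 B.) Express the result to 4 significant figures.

1 MiB = 0.001048576 GB.
Thus 7.565 × 0.001048576 ≈ 0.007932 GB.

0.007932 GB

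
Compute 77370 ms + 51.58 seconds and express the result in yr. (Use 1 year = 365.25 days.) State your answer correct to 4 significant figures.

4.086 × 10^-6 yr

77370 ms = 2.45171 × 10^-6 yr and 51.58 s = 1.63447 × 10^-6 yr.
2.45171 × 10^-6 + 1.63447 × 10^-6 ≈ 4.086 × 10^-6 yr.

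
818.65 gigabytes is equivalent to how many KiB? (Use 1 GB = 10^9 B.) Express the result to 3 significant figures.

7.99e+8 kibibytes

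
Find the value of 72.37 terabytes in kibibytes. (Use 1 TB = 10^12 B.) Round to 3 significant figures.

1 terabyte = 9.765625 × 10^8 KiB.
Thus 72.37 × 9.765625 × 10^8 ≈ 7.07 × 10^10 KiB.

7.07 × 10^10 KiB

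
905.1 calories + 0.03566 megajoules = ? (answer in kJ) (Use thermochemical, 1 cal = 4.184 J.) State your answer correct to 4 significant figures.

905.1 cal = 3.78694 kJ and 0.03566 MJ = 35.6600 kJ.
3.78694 + 35.6600 ≈ 39.45 kJ.

39.45 kilojoules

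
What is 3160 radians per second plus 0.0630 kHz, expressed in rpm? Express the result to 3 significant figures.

34000 revolutions per minute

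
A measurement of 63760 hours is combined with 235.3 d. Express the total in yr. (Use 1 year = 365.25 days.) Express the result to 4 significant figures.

63760 h = 7.27356 yr and 235.3 d = 0.644216 yr.
7.27356 + 0.644216 ≈ 7.918 yr.

7.918 yr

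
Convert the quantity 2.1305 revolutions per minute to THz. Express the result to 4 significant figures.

3.551 × 10^-14 THz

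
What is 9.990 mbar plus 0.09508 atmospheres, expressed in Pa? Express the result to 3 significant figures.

9.990 mbar = 999.000 Pa and 0.09508 atm = 9633.98 Pa.
999.000 + 9633.98 ≈ 10600 Pa.

10600 Pa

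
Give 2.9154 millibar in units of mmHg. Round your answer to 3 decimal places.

1 millibar = 0.750062 mmHg.
2.9154 × 0.750062 ≈ 2.187 mmHg.

2.187 millimeters of mercury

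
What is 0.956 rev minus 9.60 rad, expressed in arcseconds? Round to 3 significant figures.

0.956 rev = 1.23898e+6 arcsec and 9.60 rad = 1.98014e+6 arcsec.
1.23898e+6 − 1.98014e+6 ≈ -741000 arcsec.

-741000 arcsec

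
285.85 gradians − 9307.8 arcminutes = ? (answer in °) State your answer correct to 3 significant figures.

102 °

285.85 grad = 257.265 ° and 9307.8 arcmin = 155.130 °.
257.265 − 155.130 ≈ 102 °.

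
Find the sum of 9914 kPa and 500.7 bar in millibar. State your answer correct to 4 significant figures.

599800 millibar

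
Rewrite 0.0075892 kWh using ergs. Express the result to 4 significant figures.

1 kilowatt-hour = 3.60000e+13 ergs.
0.0075892 × 3.60000e+13 ≈ 2.732e+11 erg.

2.732e+11 ergs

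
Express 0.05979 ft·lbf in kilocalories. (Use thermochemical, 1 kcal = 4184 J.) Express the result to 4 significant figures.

1.937e-5 kilocalories

1 foot-pound = 0.000324048 kilocalories.
0.05979 × 0.000324048 ≈ 1.937e-5 kcal.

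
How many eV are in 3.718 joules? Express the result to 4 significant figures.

2.321 × 10^19 electronvolts

1 J = 6.24151 × 10^18 electronvolts.
3.718 × 6.24151 × 10^18 ≈ 2.321 × 10^19 eV.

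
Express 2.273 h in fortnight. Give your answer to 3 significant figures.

0.00676 fortnight

1 h = 0.00297619 fortnight.
So 2.273 × 0.00297619 ≈ 0.00676 fortnight.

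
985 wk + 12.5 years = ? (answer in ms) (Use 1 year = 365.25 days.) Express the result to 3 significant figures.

9.90 × 10^11 ms

985 wk = 5.95728 × 10^11 ms and 12.5 yr = 3.94470 × 10^11 ms.
5.95728 × 10^11 + 3.94470 × 10^11 ≈ 9.90 × 10^11 ms.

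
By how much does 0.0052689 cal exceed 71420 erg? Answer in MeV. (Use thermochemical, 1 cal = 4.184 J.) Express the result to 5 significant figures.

9.3018e+10 megaelectronvolts

0.0052689 cal = 1.37595e+11 MeV and 71420 erg = 4.45769e+10 MeV.
1.37595e+11 − 4.45769e+10 ≈ 9.3018e+10 MeV.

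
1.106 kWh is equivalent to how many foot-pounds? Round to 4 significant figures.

2.937 × 10^6 ft·lbf

1 kWh = 2.65522 × 10^6 foot-pounds.
Then 1.106 × 2.65522 × 10^6 ≈ 2.937 × 10^6 ft·lbf.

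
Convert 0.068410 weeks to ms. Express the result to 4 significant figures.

4.137e+7 milliseconds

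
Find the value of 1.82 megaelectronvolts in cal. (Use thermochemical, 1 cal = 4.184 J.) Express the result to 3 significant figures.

1 MeV = 3.82929 × 10^-14 calories.
1.82 × 3.82929 × 10^-14 ≈ 6.97 × 10^-14 cal.

6.97 × 10^-14 cal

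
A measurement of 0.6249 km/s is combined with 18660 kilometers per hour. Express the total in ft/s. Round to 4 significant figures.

19060 feet per second

0.6249 km/s = 2050.20 ft/s and 18660 km/h = 17005.7 ft/s.
2050.20 + 17005.7 ≈ 19060 ft/s.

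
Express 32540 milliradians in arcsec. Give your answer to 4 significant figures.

6.712e+6 arcsec

1 milliradian = 206.265 arcsec.
So 32540 × 206.265 ≈ 6.712e+6 arcsec.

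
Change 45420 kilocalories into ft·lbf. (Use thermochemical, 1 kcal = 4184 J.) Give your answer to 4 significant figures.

1 kcal = 3085.96 foot-pounds.
Then 45420 × 3085.96 ≈ 1.402 × 10^8 ft·lbf.

1.402 × 10^8 ft·lbf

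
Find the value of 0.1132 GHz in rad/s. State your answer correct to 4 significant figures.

7.113e+8 radians per second

1 GHz = 6.28319e+9 rad/s.
0.1132 × 6.28319e+9 ≈ 7.113e+8 rad/s.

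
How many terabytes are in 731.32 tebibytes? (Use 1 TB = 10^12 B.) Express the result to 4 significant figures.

804.1 terabytes

1 tebibyte = 1.09951 TB.
Then 731.32 × 1.09951 ≈ 804.1 TB.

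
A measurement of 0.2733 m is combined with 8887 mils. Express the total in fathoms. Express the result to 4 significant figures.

0.2729 fathom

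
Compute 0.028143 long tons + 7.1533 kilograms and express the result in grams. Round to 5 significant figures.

35748 g

0.028143 long ton = 28594.6 g and 7.1533 kg = 7153.30 g.
28594.6 + 7153.30 ≈ 35748 g.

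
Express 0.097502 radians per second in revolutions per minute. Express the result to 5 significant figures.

0.93108 revolutions per minute

1 rad/s = 9.54930 rpm.
Then 0.097502 × 9.54930 ≈ 0.93108 rpm.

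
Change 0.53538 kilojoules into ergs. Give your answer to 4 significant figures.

1 kilojoule = 1.00000 × 10^10 ergs.
Then 0.53538 × 1.00000 × 10^10 ≈ 5.354 × 10^9 erg.

5.354 × 10^9 ergs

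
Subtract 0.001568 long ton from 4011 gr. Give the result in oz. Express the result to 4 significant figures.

-47.03 ounces

4011 gr = 9.16800 oz and 0.001568 long ton = 56.1971 oz.
9.16800 − 56.1971 ≈ -47.03 oz.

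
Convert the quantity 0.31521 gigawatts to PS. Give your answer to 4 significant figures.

1 GW = 1.35962 × 10^6 metric horsepower.
Thus 0.31521 × 1.35962 × 10^6 ≈ 428600 PS.

428600 metric horsepower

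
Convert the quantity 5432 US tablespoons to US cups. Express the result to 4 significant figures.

1 US tbsp = 0.0625000 US cups.
5432 × 0.0625000 ≈ 339.5 US cup.

339.5 US cup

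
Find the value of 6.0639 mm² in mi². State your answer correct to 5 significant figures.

1 mm² = 3.86102e-13 mi².
6.0639 × 3.86102e-13 ≈ 2.3413e-12 mi².

2.3413e-12 mi²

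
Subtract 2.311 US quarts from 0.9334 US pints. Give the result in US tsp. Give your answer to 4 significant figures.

0.9334 US pt = 89.6064 US tsp and 2.311 US qt = 443.712 US tsp.
89.6064 − 443.712 ≈ -354.1 US tsp.

-354.1 US tsp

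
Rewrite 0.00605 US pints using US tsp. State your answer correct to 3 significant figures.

1 US pt = 96.0000 US tsp.
Thus 0.00605 × 96.0000 ≈ 0.581 US tsp.

0.581 US teaspoons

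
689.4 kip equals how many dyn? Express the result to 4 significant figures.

3.067 × 10^11 dyn

1 kip = 4.44822 × 10^8 dyn.
689.4 × 4.44822 × 10^8 ≈ 3.067 × 10^11 dyn.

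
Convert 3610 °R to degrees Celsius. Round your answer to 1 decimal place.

°R = (°C + 273.15) × 9/5.
Applying the formula gives 1732.4 °C.

1732.4 °C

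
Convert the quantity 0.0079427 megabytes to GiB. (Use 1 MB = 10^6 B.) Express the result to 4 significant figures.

7.397 × 10^-6 GiB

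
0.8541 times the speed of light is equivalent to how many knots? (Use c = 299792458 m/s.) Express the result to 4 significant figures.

1 speed of light = 5.82750e+8 kn.
0.8541 × 5.82750e+8 ≈ 4.977e+8 kn.

4.977e+8 kn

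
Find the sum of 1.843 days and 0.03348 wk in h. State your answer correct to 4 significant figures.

1.843 d = 44.2320 h and 0.03348 wk = 5.62464 h.
44.2320 + 5.62464 ≈ 49.86 h.

49.86 h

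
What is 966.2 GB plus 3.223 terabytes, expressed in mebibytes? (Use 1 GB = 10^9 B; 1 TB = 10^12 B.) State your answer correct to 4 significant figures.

3.995e+6 MiB

966.2 GB = 921440 MiB and 3.223 TB = 3.07369e+6 MiB.
921440 + 3.07369e+6 ≈ 3.995e+6 MiB.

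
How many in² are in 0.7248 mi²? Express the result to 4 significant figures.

2.910 × 10^9 in²

1 mi² = 4.01449 × 10^9 in².
So 0.7248 × 4.01449 × 10^9 ≈ 2.910 × 10^9 in².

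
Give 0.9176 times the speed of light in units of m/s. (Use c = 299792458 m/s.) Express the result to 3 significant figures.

2.75 × 10^8 meters per second

1 c = 2.99792 × 10^8 m/s.
Then 0.9176 × 2.99792 × 10^8 ≈ 2.75 × 10^8 m/s.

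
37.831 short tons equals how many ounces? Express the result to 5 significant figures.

1 short ton = 32000.0 oz.
37.831 × 32000.0 ≈ 1.2106e+6 oz.

1.2106e+6 ounces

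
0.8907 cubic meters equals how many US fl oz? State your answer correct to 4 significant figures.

1 m³ = 33814.0 US fluid ounces.
So 0.8907 × 33814.0 ≈ 30120 US fl oz.

30120 US fl oz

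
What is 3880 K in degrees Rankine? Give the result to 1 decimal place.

6984.0 degrees Rankine

°R = K × 9/5.
Applying the formula gives 6984.0 °R.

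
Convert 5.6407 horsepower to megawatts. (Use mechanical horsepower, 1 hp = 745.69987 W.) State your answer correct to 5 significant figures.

0.0042063 MW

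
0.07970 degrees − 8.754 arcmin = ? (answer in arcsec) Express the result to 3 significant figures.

-238 arcsec

0.07970 ° = 286.920 arcsec and 8.754 arcmin = 525.240 arcsec.
286.920 − 525.240 ≈ -238 arcsec.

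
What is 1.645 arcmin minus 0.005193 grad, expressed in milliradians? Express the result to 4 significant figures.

0.3969 mrad

1.645 arcmin = 0.478511 mrad and 0.005193 grad = 0.0815715 mrad.
0.478511 − 0.0815715 ≈ 0.3969 mrad.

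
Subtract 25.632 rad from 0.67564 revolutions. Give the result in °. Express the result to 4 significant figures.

-1225 degrees

0.67564 rev = 243.230 ° and 25.632 rad = 1468.61 °.
243.230 − 1468.61 ≈ -1225 °.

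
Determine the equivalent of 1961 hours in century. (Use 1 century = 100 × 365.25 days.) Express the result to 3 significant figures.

0.00224 century

1 h = 1.14077 × 10^-6 century.
Then 1961 × 1.14077 × 10^-6 ≈ 0.00224 century.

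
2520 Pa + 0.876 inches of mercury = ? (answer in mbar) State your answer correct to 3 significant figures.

54.9 mbar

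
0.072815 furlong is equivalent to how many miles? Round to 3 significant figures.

0.00910 miles

1 furlong = 0.125000 mi.
Then 0.072815 × 0.125000 ≈ 0.00910 mi.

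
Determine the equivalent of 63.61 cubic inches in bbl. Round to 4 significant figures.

1 in³ = 0.000103072 oil barrels.
63.61 × 0.000103072 ≈ 0.006556 bbl.

0.006556 bbl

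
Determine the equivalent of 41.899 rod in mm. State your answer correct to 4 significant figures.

210700 millimeters

1 rod = 5029.20 millimeters.
Then 41.899 × 5029.20 ≈ 210700 mm.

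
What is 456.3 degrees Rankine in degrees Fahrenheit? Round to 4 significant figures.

°R = °F + 459.67.
Applying the formula gives -3.370 °F.

-3.370 °F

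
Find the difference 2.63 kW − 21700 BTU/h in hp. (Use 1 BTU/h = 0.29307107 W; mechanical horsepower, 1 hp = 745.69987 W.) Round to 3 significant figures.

2.63 kW = 3.52689 hp and 21700 BTU/h = 8.52842 hp.
3.52689 − 8.52842 ≈ -5.00 hp.

-5.00 hp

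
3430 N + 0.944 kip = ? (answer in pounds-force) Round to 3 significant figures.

1720 pounds-force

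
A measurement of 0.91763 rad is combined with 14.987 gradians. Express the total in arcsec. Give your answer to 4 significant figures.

237800 arcseconds

0.91763 rad = 189275 arcsec and 14.987 grad = 48557.9 arcsec.
189275 + 48557.9 ≈ 237800 arcsec.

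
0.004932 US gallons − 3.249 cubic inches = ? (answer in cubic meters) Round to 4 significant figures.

0.004932 US gal = 1.86697 × 10^-5 m³ and 3.249 in³ = 5.32416 × 10^-5 m³.
1.86697 × 10^-5 − 5.32416 × 10^-5 ≈ -3.457 × 10^-5 m³.

-3.457 × 10^-5 m³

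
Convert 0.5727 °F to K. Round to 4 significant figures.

K = (°F + 459.67) × 5/9.
Applying the formula gives 255.7 K.

255.7 K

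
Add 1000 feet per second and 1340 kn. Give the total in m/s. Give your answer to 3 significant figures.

1000 ft/s = 304.800 m/s and 1340 kn = 689.356 m/s.
304.800 + 689.356 ≈ 994 m/s.

994 meters per second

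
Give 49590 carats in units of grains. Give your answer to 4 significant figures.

1 ct = 3.08647 gr.
Then 49590 × 3.08647 ≈ 153100 gr.

153100 grains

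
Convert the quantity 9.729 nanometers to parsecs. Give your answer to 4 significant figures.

1 nm = 3.24078e-26 parsecs.
Thus 9.729 × 3.24078e-26 ≈ 3.153e-25 pc.

3.153e-25 pc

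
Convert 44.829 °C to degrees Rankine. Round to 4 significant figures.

°R = (°C + 273.15) × 9/5.
Applying the formula gives 572.4 °R.

572.4 degrees Rankine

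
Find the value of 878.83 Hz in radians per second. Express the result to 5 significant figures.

1 Hz = 6.28319 radians per second.
Thus 878.83 × 6.28319 ≈ 5521.9 rad/s.

5521.9 rad/s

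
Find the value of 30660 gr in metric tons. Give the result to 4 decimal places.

0.0020 metric tons

1 gr = 6.47989 × 10^-8 metric tons.
Then 30660 × 6.47989 × 10^-8 ≈ 0.0020 t.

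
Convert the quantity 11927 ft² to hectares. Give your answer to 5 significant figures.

1 ft² = 9.29030e-6 hectares.
So 11927 × 9.29030e-6 ≈ 0.11081 ha.

0.11081 ha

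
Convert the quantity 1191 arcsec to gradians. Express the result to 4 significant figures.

1 arcsec = 0.000308642 grad.
So 1191 × 0.000308642 ≈ 0.3676 grad.

0.3676 grad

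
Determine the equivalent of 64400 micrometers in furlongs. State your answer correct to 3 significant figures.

0.000320 furlongs

1 micrometer = 4.97097 × 10^-9 furlong.
64400 × 4.97097 × 10^-9 ≈ 0.000320 furlong.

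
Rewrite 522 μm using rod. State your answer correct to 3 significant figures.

1 μm = 1.98839e-7 rod.
522 × 1.98839e-7 ≈ 0.000104 rod.

0.000104 rod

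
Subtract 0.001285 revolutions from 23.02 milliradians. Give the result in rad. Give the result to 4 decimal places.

0.0149 radians

23.02 mrad = 0.0230200 rad and 0.001285 rev = 0.00807389 rad.
0.0230200 − 0.00807389 ≈ 0.0149 rad.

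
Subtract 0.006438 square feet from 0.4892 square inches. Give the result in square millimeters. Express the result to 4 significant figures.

-282.5 square millimeters

0.4892 in² = 315.612 mm² and 0.006438 ft² = 598.110 mm².
315.612 − 598.110 ≈ -282.5 mm².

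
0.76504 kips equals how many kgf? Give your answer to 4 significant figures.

1 kip = 453.592 kgf.
0.76504 × 453.592 ≈ 347.0 kgf.

347.0 kilograms-force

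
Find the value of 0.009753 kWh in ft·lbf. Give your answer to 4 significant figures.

1 kWh = 2.65522e+6 ft·lbf.
So 0.009753 × 2.65522e+6 ≈ 25900 ft·lbf.

25900 ft·lbf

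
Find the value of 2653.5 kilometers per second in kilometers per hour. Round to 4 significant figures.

9.553e+6 kilometers per hour

1 km/s = 3600.00 km/h.
Then 2653.5 × 3600.00 ≈ 9.553e+6 km/h.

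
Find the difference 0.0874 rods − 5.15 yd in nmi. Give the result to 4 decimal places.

-0.0023 nmi

0.0874 rod = 0.000237339 nmi and 5.15 yd = 0.00254274 nmi.
0.000237339 − 0.00254274 ≈ -0.0023 nmi.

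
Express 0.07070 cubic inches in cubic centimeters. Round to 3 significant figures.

1.16 cm³

1 cubic inch = 16.3871 cm³.
Thus 0.07070 × 16.3871 ≈ 1.16 cm³.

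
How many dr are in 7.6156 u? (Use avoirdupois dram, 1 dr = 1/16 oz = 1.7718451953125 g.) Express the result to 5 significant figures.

1 u = 9.37181 × 10^-25 dr.
So 7.6156 × 9.37181 × 10^-25 ≈ 7.1372 × 10^-24 dr.

7.1372 × 10^-24 dr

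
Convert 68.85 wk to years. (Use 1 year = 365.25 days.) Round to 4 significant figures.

1 week = 0.0191650 yr.
68.85 × 0.0191650 ≈ 1.320 yr.

1.320 years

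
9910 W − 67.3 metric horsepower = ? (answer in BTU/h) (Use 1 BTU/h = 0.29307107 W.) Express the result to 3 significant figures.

-135000 BTU per hour

9910 W = 33814.3 BTU/h and 67.3 PS = 168898 BTU/h.
33814.3 − 168898 ≈ -135000 BTU/h.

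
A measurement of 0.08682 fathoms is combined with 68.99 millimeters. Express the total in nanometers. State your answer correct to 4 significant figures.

0.08682 fathom = 1.58776e+8 nm and 68.99 mm = 6.89900e+7 nm.
1.58776e+8 + 6.89900e+7 ≈ 2.278e+8 nm.

2.278e+8 nanometers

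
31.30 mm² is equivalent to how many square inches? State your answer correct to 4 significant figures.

0.04852 square inches

1 mm² = 0.001550003 in².
Thus 31.30 × 0.001550003 ≈ 0.04852 in².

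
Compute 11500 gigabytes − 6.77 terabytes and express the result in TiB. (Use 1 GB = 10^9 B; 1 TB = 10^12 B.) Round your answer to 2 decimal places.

11500 GB = 10.4592 TiB and 6.77 TB = 6.15728 TiB.
10.4592 − 6.15728 ≈ 4.30 TiB.

4.30 tebibytes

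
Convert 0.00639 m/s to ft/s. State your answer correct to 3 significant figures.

1 m/s = 3.28084 feet per second.
Then 0.00639 × 3.28084 ≈ 0.0210 ft/s.

0.0210 ft/s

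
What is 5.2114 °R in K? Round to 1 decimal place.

2.9 K

°R = K × 9/5.
Applying the formula gives 2.9 K.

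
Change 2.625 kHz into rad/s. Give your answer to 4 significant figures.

1 kilohertz = 6283.19 rad/s.
2.625 × 6283.19 ≈ 16490 rad/s.

16490 radians per second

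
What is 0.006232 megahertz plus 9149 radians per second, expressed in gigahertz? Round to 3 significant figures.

0.006232 MHz = 6.23200 × 10^-6 GHz and 9149 rad/s = 1.45611 × 10^-6 GHz.
6.23200 × 10^-6 + 1.45611 × 10^-6 ≈ 7.69 × 10^-6 GHz.

7.69 × 10^-6 gigahertz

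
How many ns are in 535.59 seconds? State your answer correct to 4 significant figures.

5.356e+11 ns

1 second = 1.00000e+9 ns.
Thus 535.59 × 1.00000e+9 ≈ 5.356e+11 ns.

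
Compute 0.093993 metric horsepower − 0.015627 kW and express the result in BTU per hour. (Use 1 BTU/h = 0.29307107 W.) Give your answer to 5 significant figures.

182.57 BTU/h

0.093993 PS = 235.887 BTU/h and 0.015627 kW = 53.3215 BTU/h.
235.887 − 53.3215 ≈ 182.57 BTU/h.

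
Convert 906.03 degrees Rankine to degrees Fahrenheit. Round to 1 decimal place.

°R = °F + 459.67.
Applying the formula gives 446.4 °F.

446.4 degrees Fahrenheit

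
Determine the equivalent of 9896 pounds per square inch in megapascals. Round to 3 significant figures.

1 pound per square inch = 0.00689476 megapascals.
So 9896 × 0.00689476 ≈ 68.2 MPa.

68.2 MPa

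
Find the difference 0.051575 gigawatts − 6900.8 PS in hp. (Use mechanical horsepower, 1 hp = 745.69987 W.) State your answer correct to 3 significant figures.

62400 horsepower

0.051575 GW = 69163.2 hp and 6900.8 PS = 6806.40 hp.
69163.2 − 6806.40 ≈ 62400 hp.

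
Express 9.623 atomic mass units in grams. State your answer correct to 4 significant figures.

1 u = 1.66054 × 10^-24 g.
Thus 9.623 × 1.66054 × 10^-24 ≈ 1.598 × 10^-23 g.

1.598 × 10^-23 grams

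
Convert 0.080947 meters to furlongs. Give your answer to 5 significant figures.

1 m = 0.00497097 furlong.
So 0.080947 × 0.00497097 ≈ 0.00040239 furlong.

0.00040239 furlong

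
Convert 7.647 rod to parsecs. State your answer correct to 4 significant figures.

1.246 × 10^-15 pc

1 rod = 1.62985 × 10^-16 pc.
Then 7.647 × 1.62985 × 10^-16 ≈ 1.246 × 10^-15 pc.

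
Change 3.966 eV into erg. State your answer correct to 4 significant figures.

1 eV = 1.60218 × 10^-12 ergs.
Then 3.966 × 1.60218 × 10^-12 ≈ 6.354 × 10^-12 erg.

6.354 × 10^-12 erg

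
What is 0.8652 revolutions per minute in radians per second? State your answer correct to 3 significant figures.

0.0906 radians per second

1 rpm = 0.104720 rad/s.
0.8652 × 0.104720 ≈ 0.0906 rad/s.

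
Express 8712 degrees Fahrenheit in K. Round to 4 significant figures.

K = (°F + 459.67) × 5/9.
Applying the formula gives 5095 K.

5095 K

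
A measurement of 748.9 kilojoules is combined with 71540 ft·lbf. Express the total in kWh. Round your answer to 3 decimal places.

748.9 kJ = 0.208028 kWh and 71540 ft·lbf = 0.0269431 kWh.
0.208028 + 0.0269431 ≈ 0.235 kWh.

0.235 kWh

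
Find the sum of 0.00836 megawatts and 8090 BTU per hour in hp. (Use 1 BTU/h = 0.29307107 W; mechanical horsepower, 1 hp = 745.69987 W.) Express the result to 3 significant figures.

0.00836 MW = 11.2109 hp and 8090 BTU/h = 3.17949 hp.
11.2109 + 3.17949 ≈ 14.4 hp.

14.4 hp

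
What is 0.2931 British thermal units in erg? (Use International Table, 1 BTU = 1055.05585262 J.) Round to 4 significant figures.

1 British thermal unit = 1.05506e+10 ergs.
0.2931 × 1.05506e+10 ≈ 3.092e+9 erg.

3.092e+9 erg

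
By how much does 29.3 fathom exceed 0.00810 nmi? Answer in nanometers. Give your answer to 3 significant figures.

29.3 fathom = 5.35838 × 10^10 nm and 0.00810 nmi = 1.50012 × 10^10 nm.
5.35838 × 10^10 − 1.50012 × 10^10 ≈ 3.86 × 10^10 nm.

3.86 × 10^10 nm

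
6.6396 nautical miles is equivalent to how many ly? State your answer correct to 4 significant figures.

1 nautical mile = 1.95757e-13 light-years.
6.6396 × 1.95757e-13 ≈ 1.300e-12 ly.

1.300e-12 ly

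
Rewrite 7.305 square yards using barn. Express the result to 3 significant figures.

6.11 × 10^28 barns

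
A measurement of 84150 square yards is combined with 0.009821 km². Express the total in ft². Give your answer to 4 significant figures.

863100 square feet

84150 yd² = 757350 ft² and 0.009821 km² = 105712 ft².
757350 + 105712 ≈ 863100 ft².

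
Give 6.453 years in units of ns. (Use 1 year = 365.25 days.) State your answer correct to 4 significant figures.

1 yr = 3.15576 × 10^16 nanoseconds.
So 6.453 × 3.15576 × 10^16 ≈ 2.036 × 10^17 ns.

2.036 × 10^17 ns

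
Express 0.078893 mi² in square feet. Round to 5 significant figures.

2.1994e+6 ft²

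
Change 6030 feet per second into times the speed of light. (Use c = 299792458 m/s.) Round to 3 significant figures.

1 ft/s = 1.01670 × 10^-9 c.
Thus 6030 × 1.01670 × 10^-9 ≈ 6.13 × 10^-6 c.

6.13 × 10^-6 c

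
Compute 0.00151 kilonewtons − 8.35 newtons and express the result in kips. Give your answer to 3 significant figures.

-0.00154 kip

0.00151 kN = 0.000339462 kip and 8.35 N = 0.00187715 kip.
0.000339462 − 0.00187715 ≈ -0.00154 kip.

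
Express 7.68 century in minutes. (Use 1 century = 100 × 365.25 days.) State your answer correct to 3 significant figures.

4.04 × 10^8 minutes

1 century = 5.25960 × 10^7 min.
So 7.68 × 5.25960 × 10^7 ≈ 4.04 × 10^8 min.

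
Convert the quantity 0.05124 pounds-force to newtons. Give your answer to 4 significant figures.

1 pound-force = 4.44822 newtons.
So 0.05124 × 4.44822 ≈ 0.2279 N.

0.2279 N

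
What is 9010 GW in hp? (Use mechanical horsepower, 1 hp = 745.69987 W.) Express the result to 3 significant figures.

1 GW = 1.34102e+6 hp.
So 9010 × 1.34102e+6 ≈ 1.21e+10 hp.

1.21e+10 horsepower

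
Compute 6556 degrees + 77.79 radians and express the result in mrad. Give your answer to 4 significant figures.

192200 mrad

6556 ° = 114424 mrad and 77.79 rad = 77790.0 mrad.
114424 + 77790.0 ≈ 192200 mrad.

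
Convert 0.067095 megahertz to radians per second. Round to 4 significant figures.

421600 rad/s

1 MHz = 6.28319e+6 rad/s.
Thus 0.067095 × 6.28319e+6 ≈ 421600 rad/s.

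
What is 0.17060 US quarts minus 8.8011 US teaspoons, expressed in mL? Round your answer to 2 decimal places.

0.17060 US qt = 161.448 mL and 8.8011 US tsp = 43.3799 mL.
161.448 − 43.3799 ≈ 118.07 mL.

118.07 milliliters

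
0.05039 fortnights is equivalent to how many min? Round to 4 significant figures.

1016 min

1 fortnight = 20160.0 minutes.
0.05039 × 20160.0 ≈ 1016 min.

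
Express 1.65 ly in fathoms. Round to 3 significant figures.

1 ly = 5.17319e+15 fathom.
Thus 1.65 × 5.17319e+15 ≈ 8.54e+15 fathom.

8.54e+15 fathom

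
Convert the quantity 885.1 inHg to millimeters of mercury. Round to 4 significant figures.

1 inch of mercury = 25.4000 millimeters of mercury.
885.1 × 25.4000 ≈ 22480 mmHg.

22480 mmHg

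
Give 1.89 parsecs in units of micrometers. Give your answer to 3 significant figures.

1 pc = 3.08568 × 10^22 μm.
Thus 1.89 × 3.08568 × 10^22 ≈ 5.83 × 10^22 μm.

5.83 × 10^22 μm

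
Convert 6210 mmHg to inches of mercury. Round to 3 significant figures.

244 inches of mercury

1 millimeter of mercury = 0.0393701 inHg.
Thus 6210 × 0.0393701 ≈ 244 inHg.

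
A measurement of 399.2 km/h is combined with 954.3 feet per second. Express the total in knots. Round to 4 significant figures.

399.2 km/h = 215.551 kn and 954.3 ft/s = 565.407 kn.
215.551 + 565.407 ≈ 781.0 kn.

781.0 knots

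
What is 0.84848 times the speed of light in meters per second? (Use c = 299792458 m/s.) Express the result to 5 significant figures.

2.5437 × 10^8 m/s

1 speed of light = 2.99792 × 10^8 m/s.
Thus 0.84848 × 2.99792 × 10^8 ≈ 2.5437 × 10^8 m/s.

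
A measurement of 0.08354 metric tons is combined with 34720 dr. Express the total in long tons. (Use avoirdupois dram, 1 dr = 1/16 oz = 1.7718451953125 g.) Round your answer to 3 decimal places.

0.08354 t = 0.0822206 long ton and 34720 dr = 0.0605469 long ton.
0.0822206 + 0.0605469 ≈ 0.143 long ton.

0.143 long tons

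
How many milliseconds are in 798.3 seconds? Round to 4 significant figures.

1 second = 1000.00 ms.
Thus 798.3 × 1000.00 ≈ 798300 ms.

798300 ms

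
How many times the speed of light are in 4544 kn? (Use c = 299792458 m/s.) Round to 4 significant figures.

7.798 × 10^-6 c

1 kn = 1.71600 × 10^-9 times the speed of light.
4544 × 1.71600 × 10^-9 ≈ 7.798 × 10^-6 c.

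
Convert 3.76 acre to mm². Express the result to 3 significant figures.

1.52e+10 mm²

1 acre = 4.04686e+9 mm².
3.76 × 4.04686e+9 ≈ 1.52e+10 mm².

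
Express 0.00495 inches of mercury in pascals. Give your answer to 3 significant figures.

16.8 pascals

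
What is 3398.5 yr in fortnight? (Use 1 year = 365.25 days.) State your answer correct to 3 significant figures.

1 yr = 26.0893 fortnights.
Then 3398.5 × 26.0893 ≈ 88700 fortnight.

88700 fortnight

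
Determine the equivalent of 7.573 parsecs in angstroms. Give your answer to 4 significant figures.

1 pc = 3.08568 × 10^26 angstroms.
7.573 × 3.08568 × 10^26 ≈ 2.337 × 10^27 Å.

2.337 × 10^27 angstroms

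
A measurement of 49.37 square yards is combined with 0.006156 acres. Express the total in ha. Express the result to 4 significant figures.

0.006619 hectares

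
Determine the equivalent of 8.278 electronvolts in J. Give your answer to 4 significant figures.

1.326 × 10^-18 J

1 eV = 1.60218 × 10^-19 J.
Then 8.278 × 1.60218 × 10^-19 ≈ 1.326 × 10^-18 J.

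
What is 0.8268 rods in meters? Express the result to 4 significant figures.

4.158 m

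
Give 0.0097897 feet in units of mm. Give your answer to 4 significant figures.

2.984 mm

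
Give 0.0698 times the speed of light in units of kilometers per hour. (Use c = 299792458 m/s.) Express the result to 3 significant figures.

1 c = 1.07925 × 10^9 kilometers per hour.
Thus 0.0698 × 1.07925 × 10^9 ≈ 7.53 × 10^7 km/h.

7.53 × 10^7 kilometers per hour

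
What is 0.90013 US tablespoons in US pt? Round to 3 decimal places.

1 US tablespoon = 0.0312500 US pints.
Thus 0.90013 × 0.0312500 ≈ 0.028 US pt.

0.028 US pt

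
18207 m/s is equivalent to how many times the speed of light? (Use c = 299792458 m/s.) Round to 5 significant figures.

6.0732e-5 times the speed of light

1 meter per second = 3.33564e-9 c.
Then 18207 × 3.33564e-9 ≈ 6.0732e-5 c.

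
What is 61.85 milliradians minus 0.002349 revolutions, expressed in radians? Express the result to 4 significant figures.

61.85 mrad = 0.0618500 rad and 0.002349 rev = 0.0147592 rad.
0.0618500 − 0.0147592 ≈ 0.04709 rad.

0.04709 radians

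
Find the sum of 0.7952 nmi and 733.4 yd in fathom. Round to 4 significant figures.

1172 fathoms

0.7952 nmi = 805.288 fathom and 733.4 yd = 366.700 fathom.
805.288 + 366.700 ≈ 1172 fathom.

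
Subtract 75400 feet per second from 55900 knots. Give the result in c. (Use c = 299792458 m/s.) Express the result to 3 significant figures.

1.93e-5 c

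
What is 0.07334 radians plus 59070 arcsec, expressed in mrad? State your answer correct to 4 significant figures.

359.7 mrad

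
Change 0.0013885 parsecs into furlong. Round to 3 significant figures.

2.13e+11 furlongs

1 pc = 1.53388e+14 furlong.
0.0013885 × 1.53388e+14 ≈ 2.13e+11 furlong.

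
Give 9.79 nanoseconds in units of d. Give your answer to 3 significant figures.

1 ns = 1.15741e-14 d.
So 9.79 × 1.15741e-14 ≈ 1.13e-13 d.

1.13e-13 d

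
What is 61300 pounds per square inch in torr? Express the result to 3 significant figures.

1 psi = 51.7149 torr.
Thus 61300 × 51.7149 ≈ 3.17e+6 torr.

3.17e+6 torr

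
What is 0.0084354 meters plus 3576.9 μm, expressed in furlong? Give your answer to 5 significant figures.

0.0084354 m = 4.19321 × 10^-5 furlong and 3576.9 μm = 1.77807 × 10^-5 furlong.
4.19321 × 10^-5 + 1.77807 × 10^-5 ≈ 5.9713 × 10^-5 furlong.

5.9713 × 10^-5 furlongs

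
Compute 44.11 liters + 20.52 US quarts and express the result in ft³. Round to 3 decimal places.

2.244 cubic feet

44.11 L = 1.55773 ft³ and 20.52 US qt = 0.685781 ft³.
1.55773 + 0.685781 ≈ 2.244 ft³.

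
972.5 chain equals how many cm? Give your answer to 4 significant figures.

1.956 × 10^6 cm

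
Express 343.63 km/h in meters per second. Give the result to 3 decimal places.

1 km/h = 0.277778 meters per second.
343.63 × 0.277778 ≈ 95.453 m/s.

95.453 meters per second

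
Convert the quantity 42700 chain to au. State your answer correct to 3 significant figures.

5.74 × 10^-6 au

1 chain = 1.34473 × 10^-10 au.
Thus 42700 × 1.34473 × 10^-10 ≈ 5.74 × 10^-6 au.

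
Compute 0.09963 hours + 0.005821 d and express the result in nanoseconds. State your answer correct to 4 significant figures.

8.616 × 10^11 nanoseconds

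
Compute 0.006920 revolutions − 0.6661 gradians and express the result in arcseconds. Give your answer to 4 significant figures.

0.006920 rev = 8968.32 arcsec and 0.6661 grad = 2158.16 arcsec.
8968.32 − 2158.16 ≈ 6810 arcsec.

6810 arcsec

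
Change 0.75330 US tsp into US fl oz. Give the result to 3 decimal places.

1 US tsp = 0.166667 US fl oz.
Thus 0.75330 × 0.166667 ≈ 0.126 US fl oz.

0.126 US fluid ounces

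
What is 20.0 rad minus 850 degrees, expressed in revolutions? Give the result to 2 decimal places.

0.82 rev

20.0 rad = 3.18310 rev and 850 ° = 2.36111 rev.
3.18310 − 2.36111 ≈ 0.82 rev.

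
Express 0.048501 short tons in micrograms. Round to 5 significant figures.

1 short ton = 9.07185 × 10^11 μg.
0.048501 × 9.07185 × 10^11 ≈ 4.3999 × 10^10 μg.

4.3999 × 10^10 micrograms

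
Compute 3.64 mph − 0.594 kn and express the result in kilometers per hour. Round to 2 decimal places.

4.76 kilometers per hour

3.64 mph = 5.85801 km/h and 0.594 kn = 1.10009 km/h.
5.85801 − 1.10009 ≈ 4.76 km/h.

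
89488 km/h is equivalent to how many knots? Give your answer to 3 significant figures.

1 km/h = 0.539957 kn.
So 89488 × 0.539957 ≈ 48300 kn.

48300 kn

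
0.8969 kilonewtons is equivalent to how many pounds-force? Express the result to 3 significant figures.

1 kN = 224.809 pounds-force.
So 0.8969 × 224.809 ≈ 202 lbf.

202 pounds-force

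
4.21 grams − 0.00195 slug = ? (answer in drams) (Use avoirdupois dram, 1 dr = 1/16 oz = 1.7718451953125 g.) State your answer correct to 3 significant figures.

-13.7 drams

4.21 g = 2.37605 dr and 0.00195 slug = 16.0613 dr.
2.37605 − 16.0613 ≈ -13.7 dr.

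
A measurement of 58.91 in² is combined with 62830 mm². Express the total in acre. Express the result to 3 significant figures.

2.49e-5 acre

58.91 in² = 9.39158e-6 acre and 62830 mm² = 1.55256e-5 acre.
9.39158e-6 + 1.55256e-5 ≈ 2.49e-5 acre.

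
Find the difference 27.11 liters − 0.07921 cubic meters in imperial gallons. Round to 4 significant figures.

27.11 L = 5.96337 imp gal and 0.07921 m³ = 17.4238 imp gal.
5.96337 − 17.4238 ≈ -11.46 imp gal.

-11.46 imp gal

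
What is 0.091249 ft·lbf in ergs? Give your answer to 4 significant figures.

1 ft·lbf = 1.35582e+7 ergs.
Thus 0.091249 × 1.35582e+7 ≈ 1.237e+6 erg.

1.237e+6 ergs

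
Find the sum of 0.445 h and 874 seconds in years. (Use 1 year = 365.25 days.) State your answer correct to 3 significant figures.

0.445 h = 5.07643e-5 yr and 874 s = 2.76954e-5 yr.
5.07643e-5 + 2.76954e-5 ≈ 7.85e-5 yr.

7.85e-5 yr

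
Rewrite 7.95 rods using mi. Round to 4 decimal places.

1 rod = 0.00312500 mi.
Then 7.95 × 0.00312500 ≈ 0.0248 mi.

0.0248 mi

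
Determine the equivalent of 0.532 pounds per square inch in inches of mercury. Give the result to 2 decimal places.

1 psi = 2.03602 inHg.
So 0.532 × 2.03602 ≈ 1.08 inHg.

1.08 inches of mercury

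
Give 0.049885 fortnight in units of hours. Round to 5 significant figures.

1 fortnight = 336.000 h.
Then 0.049885 × 336.000 ≈ 16.761 h.

16.761 hours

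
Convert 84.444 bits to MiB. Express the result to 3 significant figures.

1 bit = 1.19209e-7 mebibytes.
Thus 84.444 × 1.19209e-7 ≈ 1.01e-5 MiB.

1.01e-5 MiB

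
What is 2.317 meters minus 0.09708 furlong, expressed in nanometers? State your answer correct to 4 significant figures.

-1.721 × 10^10 nm

2.317 m = 2.31700 × 10^9 nm and 0.09708 furlong = 1.95294 × 10^10 nm.
2.31700 × 10^9 − 1.95294 × 10^10 ≈ -1.721 × 10^10 nm.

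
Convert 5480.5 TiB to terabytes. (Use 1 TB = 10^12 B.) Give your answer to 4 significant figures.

1 tebibyte = 1.09951 TB.
Then 5480.5 × 1.09951 ≈ 6026 TB.

6026 TB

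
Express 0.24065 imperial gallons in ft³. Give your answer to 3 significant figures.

1 imp gal = 0.160544 ft³.
So 0.24065 × 0.160544 ≈ 0.0386 ft³.

0.0386 ft³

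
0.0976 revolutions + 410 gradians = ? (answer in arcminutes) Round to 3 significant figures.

24200 arcminutes

0.0976 rev = 2108.16 arcmin and 410 grad = 22140.0 arcmin.
2108.16 + 22140.0 ≈ 24200 arcmin.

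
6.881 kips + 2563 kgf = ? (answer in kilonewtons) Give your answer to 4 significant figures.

6.881 kip = 30.6082 kN and 2563 kgf = 25.1344 kN.
30.6082 + 25.1344 ≈ 55.74 kN.

55.74 kilonewtons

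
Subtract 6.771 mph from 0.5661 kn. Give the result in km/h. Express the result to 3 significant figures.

-9.85 km/h

0.5661 kn = 1.04842 km/h and 6.771 mph = 10.8969 km/h.
1.04842 − 10.8969 ≈ -9.85 km/h.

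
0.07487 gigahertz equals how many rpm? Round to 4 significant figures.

1 gigahertz = 6.00000e+10 revolutions per minute.
Thus 0.07487 × 6.00000e+10 ≈ 4.492e+9 rpm.

4.492e+9 rpm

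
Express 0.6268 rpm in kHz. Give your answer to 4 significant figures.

1 rpm = 1.66667 × 10^-5 kilohertz.
Thus 0.6268 × 1.66667 × 10^-5 ≈ 1.045 × 10^-5 kHz.

1.045 × 10^-5 kilohertz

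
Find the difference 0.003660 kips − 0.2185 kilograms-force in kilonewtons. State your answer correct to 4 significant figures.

0.01414 kN

0.003660 kip = 0.0162805 kN and 0.2185 kgf = 0.00214275 kN.
0.0162805 − 0.00214275 ≈ 0.01414 kN.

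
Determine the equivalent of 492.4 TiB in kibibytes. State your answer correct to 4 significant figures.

5.287e+11 KiB

1 tebibyte = 1.07374e+9 KiB.
Then 492.4 × 1.07374e+9 ≈ 5.287e+11 KiB.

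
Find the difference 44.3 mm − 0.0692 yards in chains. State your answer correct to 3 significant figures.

44.3 mm = 0.00220214 chain and 0.0692 yd = 0.00314545 chain.
0.00220214 − 0.00314545 ≈ -0.000943 chain.

-0.000943 chains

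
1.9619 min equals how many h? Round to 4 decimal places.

1 min = 0.0166667 h.
Then 1.9619 × 0.0166667 ≈ 0.0327 h.

0.0327 h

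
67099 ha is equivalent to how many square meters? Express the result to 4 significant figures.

6.710e+8 m²

1 hectare = 10000.0 square meters.
67099 × 10000.0 ≈ 6.710e+8 m².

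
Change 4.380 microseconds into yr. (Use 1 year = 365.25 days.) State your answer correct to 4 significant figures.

1.388 × 10^-13 yr

1 μs = 3.16881 × 10^-14 yr.
Thus 4.380 × 3.16881 × 10^-14 ≈ 1.388 × 10^-13 yr.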